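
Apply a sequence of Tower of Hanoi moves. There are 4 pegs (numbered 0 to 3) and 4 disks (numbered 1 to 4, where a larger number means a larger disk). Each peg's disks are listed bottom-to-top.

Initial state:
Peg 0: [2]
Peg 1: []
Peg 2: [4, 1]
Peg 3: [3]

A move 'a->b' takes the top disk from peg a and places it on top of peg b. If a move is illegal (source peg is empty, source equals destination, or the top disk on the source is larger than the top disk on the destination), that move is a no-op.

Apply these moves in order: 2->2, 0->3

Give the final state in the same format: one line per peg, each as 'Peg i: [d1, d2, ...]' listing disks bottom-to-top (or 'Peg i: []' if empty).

After move 1 (2->2):
Peg 0: [2]
Peg 1: []
Peg 2: [4, 1]
Peg 3: [3]

After move 2 (0->3):
Peg 0: []
Peg 1: []
Peg 2: [4, 1]
Peg 3: [3, 2]

Answer: Peg 0: []
Peg 1: []
Peg 2: [4, 1]
Peg 3: [3, 2]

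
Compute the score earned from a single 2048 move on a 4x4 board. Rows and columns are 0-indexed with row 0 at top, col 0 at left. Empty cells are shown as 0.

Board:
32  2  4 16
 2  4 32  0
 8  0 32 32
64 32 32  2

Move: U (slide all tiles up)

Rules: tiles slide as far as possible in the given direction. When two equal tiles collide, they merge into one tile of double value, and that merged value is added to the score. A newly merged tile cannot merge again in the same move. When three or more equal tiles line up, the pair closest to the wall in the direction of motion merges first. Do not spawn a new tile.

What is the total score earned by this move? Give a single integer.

Answer: 64

Derivation:
Slide up:
col 0: [32, 2, 8, 64] -> [32, 2, 8, 64]  score +0 (running 0)
col 1: [2, 4, 0, 32] -> [2, 4, 32, 0]  score +0 (running 0)
col 2: [4, 32, 32, 32] -> [4, 64, 32, 0]  score +64 (running 64)
col 3: [16, 0, 32, 2] -> [16, 32, 2, 0]  score +0 (running 64)
Board after move:
32  2  4 16
 2  4 64 32
 8 32 32  2
64  0  0  0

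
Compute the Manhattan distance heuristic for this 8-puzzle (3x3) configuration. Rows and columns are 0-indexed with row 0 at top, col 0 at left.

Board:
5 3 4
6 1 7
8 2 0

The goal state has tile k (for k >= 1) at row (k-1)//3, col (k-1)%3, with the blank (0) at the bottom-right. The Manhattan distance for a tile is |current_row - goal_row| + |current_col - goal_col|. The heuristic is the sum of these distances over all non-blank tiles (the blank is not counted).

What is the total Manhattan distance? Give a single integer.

Answer: 16

Derivation:
Tile 5: (0,0)->(1,1) = 2
Tile 3: (0,1)->(0,2) = 1
Tile 4: (0,2)->(1,0) = 3
Tile 6: (1,0)->(1,2) = 2
Tile 1: (1,1)->(0,0) = 2
Tile 7: (1,2)->(2,0) = 3
Tile 8: (2,0)->(2,1) = 1
Tile 2: (2,1)->(0,1) = 2
Sum: 2 + 1 + 3 + 2 + 2 + 3 + 1 + 2 = 16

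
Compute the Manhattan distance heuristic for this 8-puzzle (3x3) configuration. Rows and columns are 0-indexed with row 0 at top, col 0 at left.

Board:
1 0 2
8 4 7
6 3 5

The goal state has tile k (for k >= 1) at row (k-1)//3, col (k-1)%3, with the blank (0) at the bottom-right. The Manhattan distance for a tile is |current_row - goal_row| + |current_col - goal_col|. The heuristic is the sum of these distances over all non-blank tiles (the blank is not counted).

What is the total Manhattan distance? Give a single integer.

Tile 1: at (0,0), goal (0,0), distance |0-0|+|0-0| = 0
Tile 2: at (0,2), goal (0,1), distance |0-0|+|2-1| = 1
Tile 8: at (1,0), goal (2,1), distance |1-2|+|0-1| = 2
Tile 4: at (1,1), goal (1,0), distance |1-1|+|1-0| = 1
Tile 7: at (1,2), goal (2,0), distance |1-2|+|2-0| = 3
Tile 6: at (2,0), goal (1,2), distance |2-1|+|0-2| = 3
Tile 3: at (2,1), goal (0,2), distance |2-0|+|1-2| = 3
Tile 5: at (2,2), goal (1,1), distance |2-1|+|2-1| = 2
Sum: 0 + 1 + 2 + 1 + 3 + 3 + 3 + 2 = 15

Answer: 15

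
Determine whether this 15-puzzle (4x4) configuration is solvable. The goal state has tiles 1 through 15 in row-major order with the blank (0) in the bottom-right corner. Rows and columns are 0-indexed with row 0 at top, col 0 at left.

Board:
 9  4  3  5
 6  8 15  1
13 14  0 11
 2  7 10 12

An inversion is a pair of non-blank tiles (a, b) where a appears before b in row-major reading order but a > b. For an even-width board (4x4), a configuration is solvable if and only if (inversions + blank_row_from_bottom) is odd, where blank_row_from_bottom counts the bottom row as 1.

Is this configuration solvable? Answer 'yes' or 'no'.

Answer: yes

Derivation:
Inversions: 41
Blank is in row 2 (0-indexed from top), which is row 2 counting from the bottom (bottom = 1).
41 + 2 = 43, which is odd, so the puzzle is solvable.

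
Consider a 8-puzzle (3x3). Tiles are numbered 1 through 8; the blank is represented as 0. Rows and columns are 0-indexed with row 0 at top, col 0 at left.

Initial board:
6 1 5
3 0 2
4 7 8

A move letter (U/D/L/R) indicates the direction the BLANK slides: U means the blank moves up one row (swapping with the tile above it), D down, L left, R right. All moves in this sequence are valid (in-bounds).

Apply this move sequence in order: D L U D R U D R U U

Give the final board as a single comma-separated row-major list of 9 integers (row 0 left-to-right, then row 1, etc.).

Answer: 6, 1, 0, 3, 7, 5, 4, 8, 2

Derivation:
After move 1 (D):
6 1 5
3 7 2
4 0 8

After move 2 (L):
6 1 5
3 7 2
0 4 8

After move 3 (U):
6 1 5
0 7 2
3 4 8

After move 4 (D):
6 1 5
3 7 2
0 4 8

After move 5 (R):
6 1 5
3 7 2
4 0 8

After move 6 (U):
6 1 5
3 0 2
4 7 8

After move 7 (D):
6 1 5
3 7 2
4 0 8

After move 8 (R):
6 1 5
3 7 2
4 8 0

After move 9 (U):
6 1 5
3 7 0
4 8 2

After move 10 (U):
6 1 0
3 7 5
4 8 2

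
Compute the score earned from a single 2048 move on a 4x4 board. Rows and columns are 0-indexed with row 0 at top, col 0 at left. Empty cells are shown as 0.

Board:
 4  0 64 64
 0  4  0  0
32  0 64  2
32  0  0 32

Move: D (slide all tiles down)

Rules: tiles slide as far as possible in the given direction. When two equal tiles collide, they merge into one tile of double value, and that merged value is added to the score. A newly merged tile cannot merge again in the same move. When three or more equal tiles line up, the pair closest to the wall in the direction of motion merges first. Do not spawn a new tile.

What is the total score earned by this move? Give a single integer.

Slide down:
col 0: [4, 0, 32, 32] -> [0, 0, 4, 64]  score +64 (running 64)
col 1: [0, 4, 0, 0] -> [0, 0, 0, 4]  score +0 (running 64)
col 2: [64, 0, 64, 0] -> [0, 0, 0, 128]  score +128 (running 192)
col 3: [64, 0, 2, 32] -> [0, 64, 2, 32]  score +0 (running 192)
Board after move:
  0   0   0   0
  0   0   0  64
  4   0   0   2
 64   4 128  32

Answer: 192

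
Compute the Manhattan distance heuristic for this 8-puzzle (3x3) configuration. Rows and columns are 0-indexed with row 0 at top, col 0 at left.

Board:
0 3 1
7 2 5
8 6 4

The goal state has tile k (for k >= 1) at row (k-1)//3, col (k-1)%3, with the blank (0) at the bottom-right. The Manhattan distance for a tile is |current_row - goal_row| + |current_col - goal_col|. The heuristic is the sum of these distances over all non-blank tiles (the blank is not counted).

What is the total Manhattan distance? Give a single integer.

Answer: 12

Derivation:
Tile 3: at (0,1), goal (0,2), distance |0-0|+|1-2| = 1
Tile 1: at (0,2), goal (0,0), distance |0-0|+|2-0| = 2
Tile 7: at (1,0), goal (2,0), distance |1-2|+|0-0| = 1
Tile 2: at (1,1), goal (0,1), distance |1-0|+|1-1| = 1
Tile 5: at (1,2), goal (1,1), distance |1-1|+|2-1| = 1
Tile 8: at (2,0), goal (2,1), distance |2-2|+|0-1| = 1
Tile 6: at (2,1), goal (1,2), distance |2-1|+|1-2| = 2
Tile 4: at (2,2), goal (1,0), distance |2-1|+|2-0| = 3
Sum: 1 + 2 + 1 + 1 + 1 + 1 + 2 + 3 = 12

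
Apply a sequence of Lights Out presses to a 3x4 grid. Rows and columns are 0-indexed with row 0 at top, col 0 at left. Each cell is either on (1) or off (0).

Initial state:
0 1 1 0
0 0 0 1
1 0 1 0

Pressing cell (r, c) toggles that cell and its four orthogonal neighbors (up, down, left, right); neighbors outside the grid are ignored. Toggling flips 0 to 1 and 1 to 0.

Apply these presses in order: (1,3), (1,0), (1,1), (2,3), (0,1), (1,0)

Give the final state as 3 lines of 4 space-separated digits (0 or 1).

Answer: 1 1 0 1
1 0 0 1
1 1 0 0

Derivation:
After press 1 at (1,3):
0 1 1 1
0 0 1 0
1 0 1 1

After press 2 at (1,0):
1 1 1 1
1 1 1 0
0 0 1 1

After press 3 at (1,1):
1 0 1 1
0 0 0 0
0 1 1 1

After press 4 at (2,3):
1 0 1 1
0 0 0 1
0 1 0 0

After press 5 at (0,1):
0 1 0 1
0 1 0 1
0 1 0 0

After press 6 at (1,0):
1 1 0 1
1 0 0 1
1 1 0 0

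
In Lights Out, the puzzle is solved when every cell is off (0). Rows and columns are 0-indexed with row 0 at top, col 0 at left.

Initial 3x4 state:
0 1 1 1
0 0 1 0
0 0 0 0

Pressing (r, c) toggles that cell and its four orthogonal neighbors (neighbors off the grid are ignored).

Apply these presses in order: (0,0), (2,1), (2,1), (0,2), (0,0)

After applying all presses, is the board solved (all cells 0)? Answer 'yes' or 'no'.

Answer: yes

Derivation:
After press 1 at (0,0):
1 0 1 1
1 0 1 0
0 0 0 0

After press 2 at (2,1):
1 0 1 1
1 1 1 0
1 1 1 0

After press 3 at (2,1):
1 0 1 1
1 0 1 0
0 0 0 0

After press 4 at (0,2):
1 1 0 0
1 0 0 0
0 0 0 0

After press 5 at (0,0):
0 0 0 0
0 0 0 0
0 0 0 0

Lights still on: 0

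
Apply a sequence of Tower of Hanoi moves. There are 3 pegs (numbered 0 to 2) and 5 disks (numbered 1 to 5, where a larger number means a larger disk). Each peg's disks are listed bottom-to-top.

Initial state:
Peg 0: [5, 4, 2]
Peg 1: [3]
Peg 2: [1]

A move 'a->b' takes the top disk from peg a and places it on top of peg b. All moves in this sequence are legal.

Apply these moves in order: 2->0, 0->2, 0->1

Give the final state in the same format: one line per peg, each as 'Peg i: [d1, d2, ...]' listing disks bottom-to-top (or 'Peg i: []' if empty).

After move 1 (2->0):
Peg 0: [5, 4, 2, 1]
Peg 1: [3]
Peg 2: []

After move 2 (0->2):
Peg 0: [5, 4, 2]
Peg 1: [3]
Peg 2: [1]

After move 3 (0->1):
Peg 0: [5, 4]
Peg 1: [3, 2]
Peg 2: [1]

Answer: Peg 0: [5, 4]
Peg 1: [3, 2]
Peg 2: [1]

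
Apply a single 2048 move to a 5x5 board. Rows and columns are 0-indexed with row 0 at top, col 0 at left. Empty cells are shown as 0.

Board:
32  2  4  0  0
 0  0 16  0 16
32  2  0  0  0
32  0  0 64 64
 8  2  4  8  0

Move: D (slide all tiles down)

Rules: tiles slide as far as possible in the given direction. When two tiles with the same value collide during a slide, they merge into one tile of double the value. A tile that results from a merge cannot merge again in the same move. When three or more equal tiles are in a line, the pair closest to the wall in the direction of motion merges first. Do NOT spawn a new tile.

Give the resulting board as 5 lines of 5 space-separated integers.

Slide down:
col 0: [32, 0, 32, 32, 8] -> [0, 0, 32, 64, 8]
col 1: [2, 0, 2, 0, 2] -> [0, 0, 0, 2, 4]
col 2: [4, 16, 0, 0, 4] -> [0, 0, 4, 16, 4]
col 3: [0, 0, 0, 64, 8] -> [0, 0, 0, 64, 8]
col 4: [0, 16, 0, 64, 0] -> [0, 0, 0, 16, 64]

Answer:  0  0  0  0  0
 0  0  0  0  0
32  0  4  0  0
64  2 16 64 16
 8  4  4  8 64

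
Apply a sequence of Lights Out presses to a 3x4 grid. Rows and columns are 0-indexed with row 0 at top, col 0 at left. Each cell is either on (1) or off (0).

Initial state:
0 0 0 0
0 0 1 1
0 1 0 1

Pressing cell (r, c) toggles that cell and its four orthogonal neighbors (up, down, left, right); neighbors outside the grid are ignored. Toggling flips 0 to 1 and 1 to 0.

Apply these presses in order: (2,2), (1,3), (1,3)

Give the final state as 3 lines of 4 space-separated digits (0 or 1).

Answer: 0 0 0 0
0 0 0 1
0 0 1 0

Derivation:
After press 1 at (2,2):
0 0 0 0
0 0 0 1
0 0 1 0

After press 2 at (1,3):
0 0 0 1
0 0 1 0
0 0 1 1

After press 3 at (1,3):
0 0 0 0
0 0 0 1
0 0 1 0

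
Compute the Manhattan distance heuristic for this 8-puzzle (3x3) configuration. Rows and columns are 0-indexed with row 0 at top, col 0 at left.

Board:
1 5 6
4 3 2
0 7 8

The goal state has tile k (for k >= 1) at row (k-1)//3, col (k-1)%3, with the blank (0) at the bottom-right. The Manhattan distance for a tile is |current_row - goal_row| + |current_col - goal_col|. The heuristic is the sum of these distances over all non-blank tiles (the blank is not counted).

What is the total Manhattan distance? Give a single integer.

Answer: 8

Derivation:
Tile 1: at (0,0), goal (0,0), distance |0-0|+|0-0| = 0
Tile 5: at (0,1), goal (1,1), distance |0-1|+|1-1| = 1
Tile 6: at (0,2), goal (1,2), distance |0-1|+|2-2| = 1
Tile 4: at (1,0), goal (1,0), distance |1-1|+|0-0| = 0
Tile 3: at (1,1), goal (0,2), distance |1-0|+|1-2| = 2
Tile 2: at (1,2), goal (0,1), distance |1-0|+|2-1| = 2
Tile 7: at (2,1), goal (2,0), distance |2-2|+|1-0| = 1
Tile 8: at (2,2), goal (2,1), distance |2-2|+|2-1| = 1
Sum: 0 + 1 + 1 + 0 + 2 + 2 + 1 + 1 = 8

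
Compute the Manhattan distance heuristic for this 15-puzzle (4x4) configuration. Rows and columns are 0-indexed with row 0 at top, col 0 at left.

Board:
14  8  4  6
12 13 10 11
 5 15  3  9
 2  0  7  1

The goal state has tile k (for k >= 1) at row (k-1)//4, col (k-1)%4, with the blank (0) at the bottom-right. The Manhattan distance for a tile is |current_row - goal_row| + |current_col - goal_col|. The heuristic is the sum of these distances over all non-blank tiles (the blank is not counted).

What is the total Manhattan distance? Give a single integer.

Answer: 42

Derivation:
Tile 14: at (0,0), goal (3,1), distance |0-3|+|0-1| = 4
Tile 8: at (0,1), goal (1,3), distance |0-1|+|1-3| = 3
Tile 4: at (0,2), goal (0,3), distance |0-0|+|2-3| = 1
Tile 6: at (0,3), goal (1,1), distance |0-1|+|3-1| = 3
Tile 12: at (1,0), goal (2,3), distance |1-2|+|0-3| = 4
Tile 13: at (1,1), goal (3,0), distance |1-3|+|1-0| = 3
Tile 10: at (1,2), goal (2,1), distance |1-2|+|2-1| = 2
Tile 11: at (1,3), goal (2,2), distance |1-2|+|3-2| = 2
Tile 5: at (2,0), goal (1,0), distance |2-1|+|0-0| = 1
Tile 15: at (2,1), goal (3,2), distance |2-3|+|1-2| = 2
Tile 3: at (2,2), goal (0,2), distance |2-0|+|2-2| = 2
Tile 9: at (2,3), goal (2,0), distance |2-2|+|3-0| = 3
Tile 2: at (3,0), goal (0,1), distance |3-0|+|0-1| = 4
Tile 7: at (3,2), goal (1,2), distance |3-1|+|2-2| = 2
Tile 1: at (3,3), goal (0,0), distance |3-0|+|3-0| = 6
Sum: 4 + 3 + 1 + 3 + 4 + 3 + 2 + 2 + 1 + 2 + 2 + 3 + 4 + 2 + 6 = 42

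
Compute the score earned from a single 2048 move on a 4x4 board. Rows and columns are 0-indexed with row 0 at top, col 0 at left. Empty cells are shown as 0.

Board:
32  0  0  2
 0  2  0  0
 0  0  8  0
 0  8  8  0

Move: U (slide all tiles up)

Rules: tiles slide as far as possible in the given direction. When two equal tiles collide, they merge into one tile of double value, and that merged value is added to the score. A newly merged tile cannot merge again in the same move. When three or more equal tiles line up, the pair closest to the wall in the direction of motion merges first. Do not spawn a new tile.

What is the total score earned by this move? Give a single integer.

Slide up:
col 0: [32, 0, 0, 0] -> [32, 0, 0, 0]  score +0 (running 0)
col 1: [0, 2, 0, 8] -> [2, 8, 0, 0]  score +0 (running 0)
col 2: [0, 0, 8, 8] -> [16, 0, 0, 0]  score +16 (running 16)
col 3: [2, 0, 0, 0] -> [2, 0, 0, 0]  score +0 (running 16)
Board after move:
32  2 16  2
 0  8  0  0
 0  0  0  0
 0  0  0  0

Answer: 16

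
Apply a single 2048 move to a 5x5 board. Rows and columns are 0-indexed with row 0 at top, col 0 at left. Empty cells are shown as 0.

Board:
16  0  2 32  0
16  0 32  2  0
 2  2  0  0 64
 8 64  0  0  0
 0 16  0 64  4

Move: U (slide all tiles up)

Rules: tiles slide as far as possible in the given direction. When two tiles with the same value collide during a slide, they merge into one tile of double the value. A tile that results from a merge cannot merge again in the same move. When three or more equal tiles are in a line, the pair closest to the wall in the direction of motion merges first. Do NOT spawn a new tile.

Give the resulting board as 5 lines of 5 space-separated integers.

Answer: 32  2  2 32 64
 2 64 32  2  4
 8 16  0 64  0
 0  0  0  0  0
 0  0  0  0  0

Derivation:
Slide up:
col 0: [16, 16, 2, 8, 0] -> [32, 2, 8, 0, 0]
col 1: [0, 0, 2, 64, 16] -> [2, 64, 16, 0, 0]
col 2: [2, 32, 0, 0, 0] -> [2, 32, 0, 0, 0]
col 3: [32, 2, 0, 0, 64] -> [32, 2, 64, 0, 0]
col 4: [0, 0, 64, 0, 4] -> [64, 4, 0, 0, 0]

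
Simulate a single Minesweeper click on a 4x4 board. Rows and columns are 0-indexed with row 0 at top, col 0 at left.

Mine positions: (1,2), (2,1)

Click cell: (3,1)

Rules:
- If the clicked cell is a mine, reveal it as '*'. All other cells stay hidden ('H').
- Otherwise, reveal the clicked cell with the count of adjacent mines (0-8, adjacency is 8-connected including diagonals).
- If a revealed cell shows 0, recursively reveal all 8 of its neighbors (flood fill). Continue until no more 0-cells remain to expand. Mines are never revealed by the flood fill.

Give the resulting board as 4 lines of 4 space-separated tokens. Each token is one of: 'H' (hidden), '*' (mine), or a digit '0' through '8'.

H H H H
H H H H
H H H H
H 1 H H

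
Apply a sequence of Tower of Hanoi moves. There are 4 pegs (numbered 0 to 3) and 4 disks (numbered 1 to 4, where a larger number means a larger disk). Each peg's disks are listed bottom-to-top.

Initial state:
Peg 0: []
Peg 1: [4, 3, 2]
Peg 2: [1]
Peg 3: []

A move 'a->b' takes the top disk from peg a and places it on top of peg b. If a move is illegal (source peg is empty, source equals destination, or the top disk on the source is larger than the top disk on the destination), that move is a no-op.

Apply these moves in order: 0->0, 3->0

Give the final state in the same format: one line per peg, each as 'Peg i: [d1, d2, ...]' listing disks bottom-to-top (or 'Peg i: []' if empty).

After move 1 (0->0):
Peg 0: []
Peg 1: [4, 3, 2]
Peg 2: [1]
Peg 3: []

After move 2 (3->0):
Peg 0: []
Peg 1: [4, 3, 2]
Peg 2: [1]
Peg 3: []

Answer: Peg 0: []
Peg 1: [4, 3, 2]
Peg 2: [1]
Peg 3: []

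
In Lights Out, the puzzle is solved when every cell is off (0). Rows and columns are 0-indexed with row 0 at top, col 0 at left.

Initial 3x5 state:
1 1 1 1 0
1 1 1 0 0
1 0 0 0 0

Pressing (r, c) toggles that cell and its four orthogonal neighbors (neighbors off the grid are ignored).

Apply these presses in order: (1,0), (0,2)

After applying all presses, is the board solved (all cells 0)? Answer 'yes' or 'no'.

Answer: yes

Derivation:
After press 1 at (1,0):
0 1 1 1 0
0 0 1 0 0
0 0 0 0 0

After press 2 at (0,2):
0 0 0 0 0
0 0 0 0 0
0 0 0 0 0

Lights still on: 0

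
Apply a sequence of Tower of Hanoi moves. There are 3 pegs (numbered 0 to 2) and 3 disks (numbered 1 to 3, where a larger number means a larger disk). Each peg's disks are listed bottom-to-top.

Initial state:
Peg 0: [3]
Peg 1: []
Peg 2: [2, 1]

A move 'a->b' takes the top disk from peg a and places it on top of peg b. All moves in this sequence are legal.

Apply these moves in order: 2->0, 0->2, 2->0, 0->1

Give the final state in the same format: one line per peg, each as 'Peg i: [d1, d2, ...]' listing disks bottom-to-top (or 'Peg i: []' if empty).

Answer: Peg 0: [3]
Peg 1: [1]
Peg 2: [2]

Derivation:
After move 1 (2->0):
Peg 0: [3, 1]
Peg 1: []
Peg 2: [2]

After move 2 (0->2):
Peg 0: [3]
Peg 1: []
Peg 2: [2, 1]

After move 3 (2->0):
Peg 0: [3, 1]
Peg 1: []
Peg 2: [2]

After move 4 (0->1):
Peg 0: [3]
Peg 1: [1]
Peg 2: [2]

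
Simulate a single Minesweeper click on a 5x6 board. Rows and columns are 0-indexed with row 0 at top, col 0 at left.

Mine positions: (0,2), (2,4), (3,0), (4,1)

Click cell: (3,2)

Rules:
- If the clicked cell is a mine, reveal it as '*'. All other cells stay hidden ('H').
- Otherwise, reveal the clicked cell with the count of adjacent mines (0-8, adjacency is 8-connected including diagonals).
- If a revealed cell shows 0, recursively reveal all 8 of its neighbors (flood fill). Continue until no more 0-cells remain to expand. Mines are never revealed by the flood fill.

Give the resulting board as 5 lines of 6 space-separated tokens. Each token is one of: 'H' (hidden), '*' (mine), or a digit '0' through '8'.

H H H H H H
H H H H H H
H H H H H H
H H 1 H H H
H H H H H H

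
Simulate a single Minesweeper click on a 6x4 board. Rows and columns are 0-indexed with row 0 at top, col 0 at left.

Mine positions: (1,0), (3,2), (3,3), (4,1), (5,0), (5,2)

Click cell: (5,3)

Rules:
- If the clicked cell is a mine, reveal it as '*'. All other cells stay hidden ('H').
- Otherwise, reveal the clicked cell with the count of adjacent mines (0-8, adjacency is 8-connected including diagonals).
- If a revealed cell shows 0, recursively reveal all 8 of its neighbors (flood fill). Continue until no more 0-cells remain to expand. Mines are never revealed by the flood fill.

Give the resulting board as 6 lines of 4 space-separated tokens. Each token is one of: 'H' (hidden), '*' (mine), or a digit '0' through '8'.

H H H H
H H H H
H H H H
H H H H
H H H H
H H H 1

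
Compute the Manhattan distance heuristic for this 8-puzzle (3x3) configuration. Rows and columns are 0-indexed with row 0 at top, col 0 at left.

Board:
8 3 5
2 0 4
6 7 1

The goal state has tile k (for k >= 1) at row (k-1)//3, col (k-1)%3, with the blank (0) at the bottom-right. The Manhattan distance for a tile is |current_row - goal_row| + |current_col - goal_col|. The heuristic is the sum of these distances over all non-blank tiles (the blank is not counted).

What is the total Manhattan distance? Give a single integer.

Answer: 18

Derivation:
Tile 8: at (0,0), goal (2,1), distance |0-2|+|0-1| = 3
Tile 3: at (0,1), goal (0,2), distance |0-0|+|1-2| = 1
Tile 5: at (0,2), goal (1,1), distance |0-1|+|2-1| = 2
Tile 2: at (1,0), goal (0,1), distance |1-0|+|0-1| = 2
Tile 4: at (1,2), goal (1,0), distance |1-1|+|2-0| = 2
Tile 6: at (2,0), goal (1,2), distance |2-1|+|0-2| = 3
Tile 7: at (2,1), goal (2,0), distance |2-2|+|1-0| = 1
Tile 1: at (2,2), goal (0,0), distance |2-0|+|2-0| = 4
Sum: 3 + 1 + 2 + 2 + 2 + 3 + 1 + 4 = 18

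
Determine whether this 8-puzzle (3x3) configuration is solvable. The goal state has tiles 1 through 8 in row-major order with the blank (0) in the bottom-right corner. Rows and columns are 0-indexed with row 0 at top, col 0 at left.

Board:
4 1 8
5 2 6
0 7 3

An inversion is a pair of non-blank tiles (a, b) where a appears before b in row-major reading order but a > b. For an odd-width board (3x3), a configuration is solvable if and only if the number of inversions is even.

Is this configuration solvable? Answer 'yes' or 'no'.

Answer: yes

Derivation:
Inversions (pairs i<j in row-major order where tile[i] > tile[j] > 0): 12
12 is even, so the puzzle is solvable.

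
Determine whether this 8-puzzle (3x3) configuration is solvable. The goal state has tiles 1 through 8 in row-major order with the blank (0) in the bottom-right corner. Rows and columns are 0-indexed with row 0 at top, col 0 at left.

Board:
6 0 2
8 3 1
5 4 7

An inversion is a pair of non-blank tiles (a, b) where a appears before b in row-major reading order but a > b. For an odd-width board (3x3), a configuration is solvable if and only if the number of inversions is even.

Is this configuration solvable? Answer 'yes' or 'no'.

Inversions (pairs i<j in row-major order where tile[i] > tile[j] > 0): 13
13 is odd, so the puzzle is not solvable.

Answer: no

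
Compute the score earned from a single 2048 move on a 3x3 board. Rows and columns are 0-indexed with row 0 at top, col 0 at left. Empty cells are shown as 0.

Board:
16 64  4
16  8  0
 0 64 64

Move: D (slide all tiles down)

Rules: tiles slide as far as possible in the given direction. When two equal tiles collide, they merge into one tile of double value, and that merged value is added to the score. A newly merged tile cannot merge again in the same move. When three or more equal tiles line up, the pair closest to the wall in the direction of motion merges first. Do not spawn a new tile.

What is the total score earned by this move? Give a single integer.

Slide down:
col 0: [16, 16, 0] -> [0, 0, 32]  score +32 (running 32)
col 1: [64, 8, 64] -> [64, 8, 64]  score +0 (running 32)
col 2: [4, 0, 64] -> [0, 4, 64]  score +0 (running 32)
Board after move:
 0 64  0
 0  8  4
32 64 64

Answer: 32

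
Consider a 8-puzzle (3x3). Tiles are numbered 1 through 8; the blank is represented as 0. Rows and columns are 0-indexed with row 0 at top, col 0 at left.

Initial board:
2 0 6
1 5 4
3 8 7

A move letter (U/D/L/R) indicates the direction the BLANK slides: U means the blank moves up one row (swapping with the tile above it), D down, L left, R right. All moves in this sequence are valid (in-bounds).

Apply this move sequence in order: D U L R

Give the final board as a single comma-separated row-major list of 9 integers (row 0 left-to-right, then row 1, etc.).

Answer: 2, 0, 6, 1, 5, 4, 3, 8, 7

Derivation:
After move 1 (D):
2 5 6
1 0 4
3 8 7

After move 2 (U):
2 0 6
1 5 4
3 8 7

After move 3 (L):
0 2 6
1 5 4
3 8 7

After move 4 (R):
2 0 6
1 5 4
3 8 7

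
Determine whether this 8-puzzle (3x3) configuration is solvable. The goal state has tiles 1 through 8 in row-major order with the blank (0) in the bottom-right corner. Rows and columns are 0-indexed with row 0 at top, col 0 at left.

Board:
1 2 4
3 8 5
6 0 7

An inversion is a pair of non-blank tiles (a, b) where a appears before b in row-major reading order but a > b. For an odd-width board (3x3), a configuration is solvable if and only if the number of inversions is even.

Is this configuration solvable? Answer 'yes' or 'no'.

Answer: yes

Derivation:
Inversions (pairs i<j in row-major order where tile[i] > tile[j] > 0): 4
4 is even, so the puzzle is solvable.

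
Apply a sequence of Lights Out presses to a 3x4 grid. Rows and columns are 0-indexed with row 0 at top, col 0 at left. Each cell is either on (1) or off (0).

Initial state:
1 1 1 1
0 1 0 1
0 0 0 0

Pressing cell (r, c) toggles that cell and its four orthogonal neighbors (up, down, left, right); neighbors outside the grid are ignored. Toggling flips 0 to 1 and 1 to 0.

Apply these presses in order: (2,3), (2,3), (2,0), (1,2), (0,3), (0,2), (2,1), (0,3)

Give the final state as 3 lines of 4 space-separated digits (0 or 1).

After press 1 at (2,3):
1 1 1 1
0 1 0 0
0 0 1 1

After press 2 at (2,3):
1 1 1 1
0 1 0 1
0 0 0 0

After press 3 at (2,0):
1 1 1 1
1 1 0 1
1 1 0 0

After press 4 at (1,2):
1 1 0 1
1 0 1 0
1 1 1 0

After press 5 at (0,3):
1 1 1 0
1 0 1 1
1 1 1 0

After press 6 at (0,2):
1 0 0 1
1 0 0 1
1 1 1 0

After press 7 at (2,1):
1 0 0 1
1 1 0 1
0 0 0 0

After press 8 at (0,3):
1 0 1 0
1 1 0 0
0 0 0 0

Answer: 1 0 1 0
1 1 0 0
0 0 0 0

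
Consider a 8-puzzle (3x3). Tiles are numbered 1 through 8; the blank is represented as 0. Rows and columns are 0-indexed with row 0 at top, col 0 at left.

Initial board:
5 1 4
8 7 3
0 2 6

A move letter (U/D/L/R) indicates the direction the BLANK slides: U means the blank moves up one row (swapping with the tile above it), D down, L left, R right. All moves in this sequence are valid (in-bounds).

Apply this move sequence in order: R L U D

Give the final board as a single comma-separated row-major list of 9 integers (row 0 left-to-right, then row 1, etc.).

Answer: 5, 1, 4, 8, 7, 3, 0, 2, 6

Derivation:
After move 1 (R):
5 1 4
8 7 3
2 0 6

After move 2 (L):
5 1 4
8 7 3
0 2 6

After move 3 (U):
5 1 4
0 7 3
8 2 6

After move 4 (D):
5 1 4
8 7 3
0 2 6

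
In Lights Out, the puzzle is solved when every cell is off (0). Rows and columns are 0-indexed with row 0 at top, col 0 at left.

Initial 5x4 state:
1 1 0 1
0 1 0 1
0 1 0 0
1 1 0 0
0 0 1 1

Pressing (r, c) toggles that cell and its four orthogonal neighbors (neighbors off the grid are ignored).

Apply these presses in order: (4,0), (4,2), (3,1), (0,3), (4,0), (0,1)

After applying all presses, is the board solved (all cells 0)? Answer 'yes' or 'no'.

After press 1 at (4,0):
1 1 0 1
0 1 0 1
0 1 0 0
0 1 0 0
1 1 1 1

After press 2 at (4,2):
1 1 0 1
0 1 0 1
0 1 0 0
0 1 1 0
1 0 0 0

After press 3 at (3,1):
1 1 0 1
0 1 0 1
0 0 0 0
1 0 0 0
1 1 0 0

After press 4 at (0,3):
1 1 1 0
0 1 0 0
0 0 0 0
1 0 0 0
1 1 0 0

After press 5 at (4,0):
1 1 1 0
0 1 0 0
0 0 0 0
0 0 0 0
0 0 0 0

After press 6 at (0,1):
0 0 0 0
0 0 0 0
0 0 0 0
0 0 0 0
0 0 0 0

Lights still on: 0

Answer: yes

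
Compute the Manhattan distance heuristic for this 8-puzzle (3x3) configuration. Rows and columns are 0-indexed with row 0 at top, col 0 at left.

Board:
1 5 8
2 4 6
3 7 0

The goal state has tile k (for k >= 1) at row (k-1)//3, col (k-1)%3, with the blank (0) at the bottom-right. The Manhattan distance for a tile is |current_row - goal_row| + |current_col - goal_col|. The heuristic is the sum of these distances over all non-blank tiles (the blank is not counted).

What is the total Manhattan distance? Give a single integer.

Answer: 12

Derivation:
Tile 1: (0,0)->(0,0) = 0
Tile 5: (0,1)->(1,1) = 1
Tile 8: (0,2)->(2,1) = 3
Tile 2: (1,0)->(0,1) = 2
Tile 4: (1,1)->(1,0) = 1
Tile 6: (1,2)->(1,2) = 0
Tile 3: (2,0)->(0,2) = 4
Tile 7: (2,1)->(2,0) = 1
Sum: 0 + 1 + 3 + 2 + 1 + 0 + 4 + 1 = 12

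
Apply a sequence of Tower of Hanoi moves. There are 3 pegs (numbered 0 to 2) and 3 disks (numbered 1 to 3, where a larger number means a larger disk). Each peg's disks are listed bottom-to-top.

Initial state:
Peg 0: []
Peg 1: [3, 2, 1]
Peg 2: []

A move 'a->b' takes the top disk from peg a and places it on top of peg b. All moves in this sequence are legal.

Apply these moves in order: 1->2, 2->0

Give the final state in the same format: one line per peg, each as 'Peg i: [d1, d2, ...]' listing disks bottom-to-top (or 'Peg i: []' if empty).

After move 1 (1->2):
Peg 0: []
Peg 1: [3, 2]
Peg 2: [1]

After move 2 (2->0):
Peg 0: [1]
Peg 1: [3, 2]
Peg 2: []

Answer: Peg 0: [1]
Peg 1: [3, 2]
Peg 2: []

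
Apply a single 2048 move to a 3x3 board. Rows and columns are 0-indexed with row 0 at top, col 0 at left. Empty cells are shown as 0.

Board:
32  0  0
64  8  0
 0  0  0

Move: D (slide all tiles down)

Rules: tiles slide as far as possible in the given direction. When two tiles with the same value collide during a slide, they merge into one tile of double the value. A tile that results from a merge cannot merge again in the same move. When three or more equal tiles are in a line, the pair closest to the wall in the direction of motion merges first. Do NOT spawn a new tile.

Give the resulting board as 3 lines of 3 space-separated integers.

Slide down:
col 0: [32, 64, 0] -> [0, 32, 64]
col 1: [0, 8, 0] -> [0, 0, 8]
col 2: [0, 0, 0] -> [0, 0, 0]

Answer:  0  0  0
32  0  0
64  8  0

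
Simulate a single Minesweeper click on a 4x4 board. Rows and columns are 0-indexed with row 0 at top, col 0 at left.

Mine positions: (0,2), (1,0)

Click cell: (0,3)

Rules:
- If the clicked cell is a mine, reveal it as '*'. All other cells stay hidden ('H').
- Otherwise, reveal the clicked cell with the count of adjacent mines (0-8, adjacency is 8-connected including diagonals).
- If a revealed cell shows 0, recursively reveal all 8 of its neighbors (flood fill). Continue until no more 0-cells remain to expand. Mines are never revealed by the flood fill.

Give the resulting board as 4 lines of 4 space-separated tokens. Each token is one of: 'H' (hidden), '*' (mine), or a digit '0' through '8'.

H H H 1
H H H H
H H H H
H H H H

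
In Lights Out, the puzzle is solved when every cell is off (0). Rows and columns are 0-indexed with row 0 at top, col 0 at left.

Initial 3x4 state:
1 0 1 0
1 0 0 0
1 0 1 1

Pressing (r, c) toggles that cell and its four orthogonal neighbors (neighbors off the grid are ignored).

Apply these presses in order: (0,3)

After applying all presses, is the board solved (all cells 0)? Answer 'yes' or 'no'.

Answer: no

Derivation:
After press 1 at (0,3):
1 0 0 1
1 0 0 1
1 0 1 1

Lights still on: 7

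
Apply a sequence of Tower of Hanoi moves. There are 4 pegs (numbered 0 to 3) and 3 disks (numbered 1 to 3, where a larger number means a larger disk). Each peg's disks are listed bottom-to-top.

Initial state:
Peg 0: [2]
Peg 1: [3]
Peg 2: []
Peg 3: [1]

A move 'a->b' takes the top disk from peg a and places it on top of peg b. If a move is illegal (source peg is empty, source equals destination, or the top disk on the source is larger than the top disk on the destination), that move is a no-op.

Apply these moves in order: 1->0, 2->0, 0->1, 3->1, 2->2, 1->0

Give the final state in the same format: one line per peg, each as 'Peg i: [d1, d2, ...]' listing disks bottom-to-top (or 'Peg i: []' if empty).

Answer: Peg 0: [1]
Peg 1: [3, 2]
Peg 2: []
Peg 3: []

Derivation:
After move 1 (1->0):
Peg 0: [2]
Peg 1: [3]
Peg 2: []
Peg 3: [1]

After move 2 (2->0):
Peg 0: [2]
Peg 1: [3]
Peg 2: []
Peg 3: [1]

After move 3 (0->1):
Peg 0: []
Peg 1: [3, 2]
Peg 2: []
Peg 3: [1]

After move 4 (3->1):
Peg 0: []
Peg 1: [3, 2, 1]
Peg 2: []
Peg 3: []

After move 5 (2->2):
Peg 0: []
Peg 1: [3, 2, 1]
Peg 2: []
Peg 3: []

After move 6 (1->0):
Peg 0: [1]
Peg 1: [3, 2]
Peg 2: []
Peg 3: []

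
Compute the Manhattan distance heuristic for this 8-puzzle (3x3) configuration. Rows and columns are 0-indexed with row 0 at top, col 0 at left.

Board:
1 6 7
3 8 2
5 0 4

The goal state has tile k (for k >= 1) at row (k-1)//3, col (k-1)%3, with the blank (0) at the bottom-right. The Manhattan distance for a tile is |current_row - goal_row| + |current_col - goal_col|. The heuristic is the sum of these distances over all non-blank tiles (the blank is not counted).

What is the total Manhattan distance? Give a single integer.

Answer: 17

Derivation:
Tile 1: at (0,0), goal (0,0), distance |0-0|+|0-0| = 0
Tile 6: at (0,1), goal (1,2), distance |0-1|+|1-2| = 2
Tile 7: at (0,2), goal (2,0), distance |0-2|+|2-0| = 4
Tile 3: at (1,0), goal (0,2), distance |1-0|+|0-2| = 3
Tile 8: at (1,1), goal (2,1), distance |1-2|+|1-1| = 1
Tile 2: at (1,2), goal (0,1), distance |1-0|+|2-1| = 2
Tile 5: at (2,0), goal (1,1), distance |2-1|+|0-1| = 2
Tile 4: at (2,2), goal (1,0), distance |2-1|+|2-0| = 3
Sum: 0 + 2 + 4 + 3 + 1 + 2 + 2 + 3 = 17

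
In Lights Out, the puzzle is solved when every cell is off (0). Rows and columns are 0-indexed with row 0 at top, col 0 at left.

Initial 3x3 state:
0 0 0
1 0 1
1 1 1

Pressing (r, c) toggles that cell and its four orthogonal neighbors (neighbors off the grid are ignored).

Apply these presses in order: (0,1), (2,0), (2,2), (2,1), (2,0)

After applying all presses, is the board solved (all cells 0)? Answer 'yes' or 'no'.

Answer: no

Derivation:
After press 1 at (0,1):
1 1 1
1 1 1
1 1 1

After press 2 at (2,0):
1 1 1
0 1 1
0 0 1

After press 3 at (2,2):
1 1 1
0 1 0
0 1 0

After press 4 at (2,1):
1 1 1
0 0 0
1 0 1

After press 5 at (2,0):
1 1 1
1 0 0
0 1 1

Lights still on: 6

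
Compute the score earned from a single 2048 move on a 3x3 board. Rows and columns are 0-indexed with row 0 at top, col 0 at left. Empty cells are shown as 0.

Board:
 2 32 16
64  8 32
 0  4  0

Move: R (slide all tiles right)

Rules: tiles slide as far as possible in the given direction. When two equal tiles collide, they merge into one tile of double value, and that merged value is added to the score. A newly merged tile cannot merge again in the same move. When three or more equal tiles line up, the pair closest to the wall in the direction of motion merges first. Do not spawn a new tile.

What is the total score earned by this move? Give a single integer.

Answer: 0

Derivation:
Slide right:
row 0: [2, 32, 16] -> [2, 32, 16]  score +0 (running 0)
row 1: [64, 8, 32] -> [64, 8, 32]  score +0 (running 0)
row 2: [0, 4, 0] -> [0, 0, 4]  score +0 (running 0)
Board after move:
 2 32 16
64  8 32
 0  0  4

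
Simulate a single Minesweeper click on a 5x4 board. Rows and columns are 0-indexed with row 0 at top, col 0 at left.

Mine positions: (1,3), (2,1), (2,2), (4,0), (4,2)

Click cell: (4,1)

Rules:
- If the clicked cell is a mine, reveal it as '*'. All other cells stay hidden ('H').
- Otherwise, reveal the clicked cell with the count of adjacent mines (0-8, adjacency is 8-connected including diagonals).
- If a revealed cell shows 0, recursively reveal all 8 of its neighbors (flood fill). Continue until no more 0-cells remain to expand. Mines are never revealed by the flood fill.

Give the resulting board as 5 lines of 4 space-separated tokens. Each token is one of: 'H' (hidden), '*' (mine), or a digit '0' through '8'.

H H H H
H H H H
H H H H
H H H H
H 2 H H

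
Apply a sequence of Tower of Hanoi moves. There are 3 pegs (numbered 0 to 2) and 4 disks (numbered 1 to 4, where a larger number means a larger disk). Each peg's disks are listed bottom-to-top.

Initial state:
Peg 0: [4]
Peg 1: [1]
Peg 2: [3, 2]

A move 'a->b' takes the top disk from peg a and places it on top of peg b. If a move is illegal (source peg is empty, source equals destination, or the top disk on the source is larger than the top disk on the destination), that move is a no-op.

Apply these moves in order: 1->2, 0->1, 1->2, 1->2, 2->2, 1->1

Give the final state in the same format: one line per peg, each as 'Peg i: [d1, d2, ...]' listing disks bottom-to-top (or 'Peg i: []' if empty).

Answer: Peg 0: []
Peg 1: [4]
Peg 2: [3, 2, 1]

Derivation:
After move 1 (1->2):
Peg 0: [4]
Peg 1: []
Peg 2: [3, 2, 1]

After move 2 (0->1):
Peg 0: []
Peg 1: [4]
Peg 2: [3, 2, 1]

After move 3 (1->2):
Peg 0: []
Peg 1: [4]
Peg 2: [3, 2, 1]

After move 4 (1->2):
Peg 0: []
Peg 1: [4]
Peg 2: [3, 2, 1]

After move 5 (2->2):
Peg 0: []
Peg 1: [4]
Peg 2: [3, 2, 1]

After move 6 (1->1):
Peg 0: []
Peg 1: [4]
Peg 2: [3, 2, 1]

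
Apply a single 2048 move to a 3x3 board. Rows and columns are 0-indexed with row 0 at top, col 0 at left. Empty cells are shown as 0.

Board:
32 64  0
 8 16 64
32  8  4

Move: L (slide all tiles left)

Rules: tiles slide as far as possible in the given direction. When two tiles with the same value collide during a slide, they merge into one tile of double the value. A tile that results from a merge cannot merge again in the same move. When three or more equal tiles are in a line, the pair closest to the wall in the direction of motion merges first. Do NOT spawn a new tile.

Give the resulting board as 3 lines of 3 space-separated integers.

Answer: 32 64  0
 8 16 64
32  8  4

Derivation:
Slide left:
row 0: [32, 64, 0] -> [32, 64, 0]
row 1: [8, 16, 64] -> [8, 16, 64]
row 2: [32, 8, 4] -> [32, 8, 4]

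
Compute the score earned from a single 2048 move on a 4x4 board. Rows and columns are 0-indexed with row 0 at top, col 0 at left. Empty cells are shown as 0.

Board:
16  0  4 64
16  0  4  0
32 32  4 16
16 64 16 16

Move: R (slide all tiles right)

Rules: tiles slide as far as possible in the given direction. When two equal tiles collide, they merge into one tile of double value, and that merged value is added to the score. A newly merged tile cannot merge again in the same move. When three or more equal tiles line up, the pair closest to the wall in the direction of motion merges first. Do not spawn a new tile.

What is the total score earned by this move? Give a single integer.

Answer: 96

Derivation:
Slide right:
row 0: [16, 0, 4, 64] -> [0, 16, 4, 64]  score +0 (running 0)
row 1: [16, 0, 4, 0] -> [0, 0, 16, 4]  score +0 (running 0)
row 2: [32, 32, 4, 16] -> [0, 64, 4, 16]  score +64 (running 64)
row 3: [16, 64, 16, 16] -> [0, 16, 64, 32]  score +32 (running 96)
Board after move:
 0 16  4 64
 0  0 16  4
 0 64  4 16
 0 16 64 32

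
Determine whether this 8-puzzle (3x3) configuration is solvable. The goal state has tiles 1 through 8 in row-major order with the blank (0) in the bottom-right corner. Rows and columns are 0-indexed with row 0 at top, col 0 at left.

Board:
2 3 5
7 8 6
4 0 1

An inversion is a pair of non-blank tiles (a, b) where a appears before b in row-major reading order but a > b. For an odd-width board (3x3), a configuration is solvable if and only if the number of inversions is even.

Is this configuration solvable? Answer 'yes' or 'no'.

Inversions (pairs i<j in row-major order where tile[i] > tile[j] > 0): 13
13 is odd, so the puzzle is not solvable.

Answer: no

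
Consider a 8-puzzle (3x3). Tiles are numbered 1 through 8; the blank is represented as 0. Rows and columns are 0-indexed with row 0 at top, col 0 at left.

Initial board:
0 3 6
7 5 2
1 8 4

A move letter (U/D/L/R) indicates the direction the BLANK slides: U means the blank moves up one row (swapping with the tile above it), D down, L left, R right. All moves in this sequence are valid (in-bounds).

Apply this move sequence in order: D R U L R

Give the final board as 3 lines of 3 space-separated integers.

Answer: 7 0 6
5 3 2
1 8 4

Derivation:
After move 1 (D):
7 3 6
0 5 2
1 8 4

After move 2 (R):
7 3 6
5 0 2
1 8 4

After move 3 (U):
7 0 6
5 3 2
1 8 4

After move 4 (L):
0 7 6
5 3 2
1 8 4

After move 5 (R):
7 0 6
5 3 2
1 8 4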